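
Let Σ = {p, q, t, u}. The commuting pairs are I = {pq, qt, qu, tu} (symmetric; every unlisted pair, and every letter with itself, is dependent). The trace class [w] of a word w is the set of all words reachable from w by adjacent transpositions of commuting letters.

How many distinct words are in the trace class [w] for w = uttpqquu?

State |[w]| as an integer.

84

#0=u has no predecessor
#1=t has no predecessor
#2=t depends on [1:t]
#3=p depends on [0:u, 2:t]
#4=q has no predecessor
#5=q depends on [4:q]
#6=u depends on [3:p]
#7=u depends on [6:u]
sources: [0:u, 1:t, 4:q]
N(rest) = Σ N(rest − s) over sources s of rest; N(one piece) = 1:
  size 1 → [5]=1  [7]=1
  size 2 → [4,5]=1  [5,7]=2  [6,7]=1
  size 3 → [3,6,7]=1  [4,5,7]=3  [5,6,7]=3
  size 4 → [0,3,6,7]=1  [2,3,6,7]=1  [3,5,6,7]=4  [4,5,6,7]=6
  size 5 → [0,2,3,6,7]=2  [0,3,5,6,7]=5  [1,2,3,6,7]=1  [2,3,5,6,7]=5  [3,4,5,6,7]=10
  size 6 → [0,1,2,3,6,7]=3  [0,2,3,5,6,7]=12  [0,3,4,5,6,7]=15  [1,2,3,5,6,7]=6  [2,3,4,5,6,7]=15
  first=0(u) contributes 21
  first=1(t) contributes 42
  first=4(q) contributes 21
|[w]| = 84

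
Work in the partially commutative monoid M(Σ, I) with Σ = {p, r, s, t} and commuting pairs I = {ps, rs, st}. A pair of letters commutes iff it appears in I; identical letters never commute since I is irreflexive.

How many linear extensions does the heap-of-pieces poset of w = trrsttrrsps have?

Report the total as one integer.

0(t) covers ∅
1(r) covers 0:t
2(r) covers 1:r
3(s) covers ∅
4(t) covers 2:r
5(t) covers 4:t
6(r) covers 5:t
7(r) covers 6:r
8(s) covers 3:s
9(p) covers 7:r
10(s) covers 8:s
floor of heap: 0:t, 3:s
completions by unplaced set U, small U first (add the entries for U minus each lowest piece of U):
  |U|=1: {9}:1  {10}:1
  |U|=2: {7,9}:1  {8,10}:1  {9,10}:2
  |U|=3: {3,8,10}:1  {6,7,9}:1  {7,9,10}:3  {8,9,10}:3
  |U|=4: {3,8,9,10}:4  {5,6,7,9}:1  {6,7,9,10}:4  {7,8,9,10}:6
  |U|=5: {3,7,8,9,10}:10  {4,5,6,7,9}:1  {5,6,7,9,10}:5  {6,7,8,9,10}:10
  |U|=6: {2,4,5,6,7,9}:1  {3,6,7,8,9,10}:20  {4,5,6,7,9,10}:6  {5,6,7,8,9,10}:15
  |U|=7: {1,2,4,5,6,7,9}:1  {2,4,5,6,7,9,10}:7  {3,5,6,7,8,9,10}:35  {4,5,6,7,8,9,10}:21
  |U|=8: {0,1,2,4,5,6,7,9}:1  {1,2,4,5,6,7,9,10}:8  {2,4,5,6,7,8,9,10}:28  {3,4,5,6,7,8,9,10}:56
  |U|=9: {0,1,2,4,5,6,7,9,10}:9  {1,2,4,5,6,7,8,9,10}:36  {2,3,4,5,6,7,8,9,10}:84
  start at 0(t): 120
  start at 3(s): 45
sum over floor = 165

165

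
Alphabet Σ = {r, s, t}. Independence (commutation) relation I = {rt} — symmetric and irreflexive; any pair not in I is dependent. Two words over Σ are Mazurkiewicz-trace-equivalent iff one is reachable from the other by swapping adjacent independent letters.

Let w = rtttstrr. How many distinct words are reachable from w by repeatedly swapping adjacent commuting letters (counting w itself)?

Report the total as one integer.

12

#0=r has no predecessor
#1=t has no predecessor
#2=t depends on [1:t]
#3=t depends on [2:t]
#4=s depends on [0:r, 3:t]
#5=t depends on [4:s]
#6=r depends on [4:s]
#7=r depends on [6:r]
sources: [0:r, 1:t]
N(rest) = Σ N(rest − s) over sources s of rest; N(one piece) = 1:
  size 1 → [5]=1  [7]=1
  size 2 → [5,7]=2  [6,7]=1
  size 3 → [5,6,7]=3
  size 4 → [4,5,6,7]=3
  size 5 → [0,4,5,6,7]=3  [3,4,5,6,7]=3
  size 6 → [0,3,4,5,6,7]=6  [2,3,4,5,6,7]=3
  first=0(r) contributes 3
  first=1(t) contributes 9
|[w]| = 12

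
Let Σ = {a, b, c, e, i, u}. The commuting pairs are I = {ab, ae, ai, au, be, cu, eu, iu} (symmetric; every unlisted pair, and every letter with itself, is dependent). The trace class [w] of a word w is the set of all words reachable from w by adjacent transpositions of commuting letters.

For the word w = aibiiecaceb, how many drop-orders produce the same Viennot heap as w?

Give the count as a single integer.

drop 0:a onto floor
drop 1:i onto floor
drop 2:b onto {1:i}
drop 3:i onto {2:b}
drop 4:i onto {3:i}
drop 5:e onto {4:i}
drop 6:c onto {0:a, 5:e}
drop 7:a onto {6:c}
drop 8:c onto {7:a}
drop 9:e onto {8:c}
drop 10:b onto {8:c}
ground layer = {0:a, 1:i}
drop-orders for the pieces not yet dropped (sum over which currently-grounded one goes next):
  1 to go: {9} 1  {10} 1
  2 to go: {9,10} 2
  3 to go: {8,9,10} 2
  4 to go: {7,8,9,10} 2
  5 to go: {6,7,8,9,10} 2
  6 to go: {0,6,7,8,9,10} 2  {5,6,7,8,9,10} 2
  7 to go: {0,5,6,7,8,9,10} 4  {4,5,6,7,8,9,10} 2
  8 to go: {0,4,5,6,7,8,9,10} 6  {3,4,5,6,7,8,9,10} 2
  9 to go: {0,3,4,5,6,7,8,9,10} 8  {2,3,4,5,6,7,8,9,10} 2
  if 0:a drops first: 2 orders
  if 1:i drops first: 10 orders
heap linearizations: 12

12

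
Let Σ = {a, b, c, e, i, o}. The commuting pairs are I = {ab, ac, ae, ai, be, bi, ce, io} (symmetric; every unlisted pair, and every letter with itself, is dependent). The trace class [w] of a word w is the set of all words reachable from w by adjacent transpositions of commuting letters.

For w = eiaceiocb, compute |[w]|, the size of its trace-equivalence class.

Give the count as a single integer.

22

drop 0:e onto floor
drop 1:i onto {0:e}
drop 2:a onto floor
drop 3:c onto {1:i}
drop 4:e onto {1:i}
drop 5:i onto {3:c, 4:e}
drop 6:o onto {2:a, 3:c, 4:e}
drop 7:c onto {5:i, 6:o}
drop 8:b onto {7:c}
ground layer = {0:e, 2:a}
drop-orders for the pieces not yet dropped (sum over which currently-grounded one goes next):
  1 to go: {8} 1
  2 to go: {7,8} 1
  3 to go: {5,7,8} 1  {6,7,8} 1
  4 to go: {2,6,7,8} 1  {5,6,7,8} 2
  5 to go: {2,5,6,7,8} 3  {3,5,6,7,8} 2  {4,5,6,7,8} 2
  6 to go: {2,3,5,6,7,8} 5  {2,4,5,6,7,8} 5  {3,4,5,6,7,8} 4
  7 to go: {1,3,4,5,6,7,8} 4  {2,3,4,5,6,7,8} 14
  if 0:e drops first: 18 orders
  if 2:a drops first: 4 orders
heap linearizations: 22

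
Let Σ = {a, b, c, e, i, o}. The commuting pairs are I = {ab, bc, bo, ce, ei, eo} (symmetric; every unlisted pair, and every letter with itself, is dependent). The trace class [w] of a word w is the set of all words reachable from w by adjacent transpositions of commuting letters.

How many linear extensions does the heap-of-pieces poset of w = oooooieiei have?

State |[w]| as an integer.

45

#0=o has no predecessor
#1=o depends on [0:o]
#2=o depends on [1:o]
#3=o depends on [2:o]
#4=o depends on [3:o]
#5=i depends on [4:o]
#6=e has no predecessor
#7=i depends on [5:i]
#8=e depends on [6:e]
#9=i depends on [7:i]
sources: [0:o, 6:e]
N(rest) = Σ N(rest − s) over sources s of rest; N(one piece) = 1:
  size 1 → [8]=1  [9]=1
  size 2 → [6,8]=1  [7,9]=1  [8,9]=2
  size 3 → [5,7,9]=1  [6,8,9]=3  [7,8,9]=3
  size 4 → [4,5,7,9]=1  [5,7,8,9]=4  [6,7,8,9]=6
  size 5 → [3,4,5,7,9]=1  [4,5,7,8,9]=5  [5,6,7,8,9]=10
  size 6 → [2,3,4,5,7,9]=1  [3,4,5,7,8,9]=6  [4,5,6,7,8,9]=15
  size 7 → [1,2,3,4,5,7,9]=1  [2,3,4,5,7,8,9]=7  [3,4,5,6,7,8,9]=21
  size 8 → [0,1,2,3,4,5,7,9]=1  [1,2,3,4,5,7,8,9]=8  [2,3,4,5,6,7,8,9]=28
  first=0(o) contributes 36
  first=6(e) contributes 9
|[w]| = 45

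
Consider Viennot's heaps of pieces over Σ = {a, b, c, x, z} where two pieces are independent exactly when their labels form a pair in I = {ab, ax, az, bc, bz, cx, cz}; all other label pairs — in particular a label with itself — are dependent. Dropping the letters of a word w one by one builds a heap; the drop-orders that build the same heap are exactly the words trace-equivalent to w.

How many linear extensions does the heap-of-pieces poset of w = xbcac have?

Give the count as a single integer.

10

#0=x has no predecessor
#1=b depends on [0:x]
#2=c has no predecessor
#3=a depends on [2:c]
#4=c depends on [3:a]
sources: [0:x, 2:c]
N(rest) = Σ N(rest − s) over sources s of rest; N(one piece) = 1:
  size 1 → [1]=1  [4]=1
  size 2 → [0,1]=1  [1,4]=2  [3,4]=1
  size 3 → [0,1,4]=3  [1,3,4]=3  [2,3,4]=1
  first=0(x) contributes 4
  first=2(c) contributes 6
|[w]| = 10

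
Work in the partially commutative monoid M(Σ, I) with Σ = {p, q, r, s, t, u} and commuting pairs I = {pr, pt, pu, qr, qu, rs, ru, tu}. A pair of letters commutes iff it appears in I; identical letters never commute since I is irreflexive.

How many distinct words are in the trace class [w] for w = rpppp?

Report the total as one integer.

5

#0=r has no predecessor
#1=p has no predecessor
#2=p depends on [1:p]
#3=p depends on [2:p]
#4=p depends on [3:p]
sources: [0:r, 1:p]
N(rest) = Σ N(rest − s) over sources s of rest; N(one piece) = 1:
  size 1 → [0]=1  [4]=1
  size 2 → [0,4]=2  [3,4]=1
  size 3 → [0,3,4]=3  [2,3,4]=1
  first=0(r) contributes 1
  first=1(p) contributes 4
|[w]| = 5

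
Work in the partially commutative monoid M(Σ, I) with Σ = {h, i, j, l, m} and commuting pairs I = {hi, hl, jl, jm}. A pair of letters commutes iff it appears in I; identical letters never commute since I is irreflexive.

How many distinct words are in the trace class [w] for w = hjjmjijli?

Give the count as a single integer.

8

#0=h has no predecessor
#1=j depends on [0:h]
#2=j depends on [1:j]
#3=m depends on [0:h]
#4=j depends on [2:j]
#5=i depends on [3:m, 4:j]
#6=j depends on [5:i]
#7=l depends on [5:i]
#8=i depends on [6:j, 7:l]
sources: [0:h]
N(rest) = Σ N(rest − s) over sources s of rest; N(one piece) = 1:
  size 1 → [8]=1
  size 2 → [6,8]=1  [7,8]=1
  size 3 → [6,7,8]=2
  size 4 → [5,6,7,8]=2
  size 5 → [3,5,6,7,8]=2  [4,5,6,7,8]=2
  size 6 → [2,4,5,6,7,8]=2  [3,4,5,6,7,8]=4
  size 7 → [1,2,4,5,6,7,8]=2  [2,3,4,5,6,7,8]=6
  first=0(h) contributes 8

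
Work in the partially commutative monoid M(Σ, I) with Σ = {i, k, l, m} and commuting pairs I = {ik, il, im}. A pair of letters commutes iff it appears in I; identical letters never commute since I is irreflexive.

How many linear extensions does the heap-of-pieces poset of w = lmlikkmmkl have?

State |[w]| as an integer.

10

piece 0:l — minimal
piece 1:m rests on {0:l}
piece 2:l rests on {1:m}
piece 3:i — minimal
piece 4:k rests on {2:l}
piece 5:k rests on {4:k}
piece 6:m rests on {5:k}
piece 7:m rests on {6:m}
piece 8:k rests on {7:m}
piece 9:l rests on {8:k}
minimal pieces: {0:l, 3:i}
ways to finish when only these pieces remain (= sum over removing one remaining piece with nothing left below it):
  1 left: {3}→1  {9}→1
  2 left: {3,9}→2  {8,9}→1
  3 left: {3,8,9}→3  {7,8,9}→1
  4 left: {3,7,8,9}→4  {6,7,8,9}→1
  5 left: {3,6,7,8,9}→5  {5,6,7,8,9}→1
  6 left: {3,5,6,7,8,9}→6  {4,5,6,7,8,9}→1
  7 left: {2,4,5,6,7,8,9}→1  {3,4,5,6,7,8,9}→7
  8 left: {1,2,4,5,6,7,8,9}→1  {2,3,4,5,6,7,8,9}→8
  placing 0:l first → 9 extensions
  placing 3:i first → 1 extensions
total linear extensions = 10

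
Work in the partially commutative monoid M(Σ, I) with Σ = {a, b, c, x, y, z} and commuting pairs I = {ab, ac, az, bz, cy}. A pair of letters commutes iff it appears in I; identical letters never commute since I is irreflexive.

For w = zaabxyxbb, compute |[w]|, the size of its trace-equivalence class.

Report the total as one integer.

12

drop 0:z onto floor
drop 1:a onto floor
drop 2:a onto {1:a}
drop 3:b onto floor
drop 4:x onto {0:z, 2:a, 3:b}
drop 5:y onto {4:x}
drop 6:x onto {5:y}
drop 7:b onto {6:x}
drop 8:b onto {7:b}
ground layer = {0:z, 1:a, 3:b}
drop-orders for the pieces not yet dropped (sum over which currently-grounded one goes next):
  1 to go: {8} 1
  2 to go: {7,8} 1
  3 to go: {6,7,8} 1
  4 to go: {5,6,7,8} 1
  5 to go: {4,5,6,7,8} 1
  6 to go: {0,4,5,6,7,8} 1  {2,4,5,6,7,8} 1  {3,4,5,6,7,8} 1
  7 to go: {0,2,4,5,6,7,8} 2  {0,3,4,5,6,7,8} 2  {1,2,4,5,6,7,8} 1  {2,3,4,5,6,7,8} 2
  if 0:z drops first: 3 orders
  if 1:a drops first: 6 orders
  if 3:b drops first: 3 orders
heap linearizations: 12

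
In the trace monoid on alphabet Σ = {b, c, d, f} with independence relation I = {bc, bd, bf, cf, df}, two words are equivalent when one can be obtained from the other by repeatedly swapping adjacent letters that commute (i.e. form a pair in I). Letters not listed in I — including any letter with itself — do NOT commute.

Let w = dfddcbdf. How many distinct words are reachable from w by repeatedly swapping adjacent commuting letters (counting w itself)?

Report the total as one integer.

drop 0:d onto floor
drop 1:f onto floor
drop 2:d onto {0:d}
drop 3:d onto {2:d}
drop 4:c onto {3:d}
drop 5:b onto floor
drop 6:d onto {4:c}
drop 7:f onto {1:f}
ground layer = {0:d, 1:f, 5:b}
drop-orders for the pieces not yet dropped (sum over which currently-grounded one goes next):
  1 to go: {5} 1  {6} 1  {7} 1
  2 to go: {1,7} 1  {4,6} 1  {5,6} 2  {5,7} 2  {6,7} 2
  3 to go: {1,5,7} 3  {1,6,7} 3  {3,4,6} 1  {4,5,6} 3  {4,6,7} 3  {5,6,7} 6
  4 to go: {1,4,6,7} 6  {1,5,6,7} 12  {2,3,4,6} 1  {3,4,5,6} 4  {3,4,6,7} 4  {4,5,6,7} 12
  5 to go: {0,2,3,4,6} 1  {1,3,4,6,7} 10  {1,4,5,6,7} 30  {2,3,4,5,6} 5  {2,3,4,6,7} 5  {3,4,5,6,7} 20
  6 to go: {0,2,3,4,5,6} 6  {0,2,3,4,6,7} 6  {1,2,3,4,6,7} 15  {1,3,4,5,6,7} 60  {2,3,4,5,6,7} 30
  if 0:d drops first: 105 orders
  if 1:f drops first: 42 orders
  if 5:b drops first: 21 orders
heap linearizations: 168

168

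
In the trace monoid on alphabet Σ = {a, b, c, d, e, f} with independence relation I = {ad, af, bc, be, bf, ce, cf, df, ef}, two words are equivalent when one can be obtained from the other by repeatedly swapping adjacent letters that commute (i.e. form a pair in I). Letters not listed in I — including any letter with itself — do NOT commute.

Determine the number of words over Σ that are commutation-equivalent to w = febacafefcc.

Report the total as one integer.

0(f) covers ∅
1(e) covers ∅
2(b) covers ∅
3(a) covers 1:e, 2:b
4(c) covers 3:a
5(a) covers 4:c
6(f) covers 0:f
7(e) covers 5:a
8(f) covers 6:f
9(c) covers 5:a
10(c) covers 9:c
floor of heap: 0:f, 1:e, 2:b
completions by unplaced set U, small U first (add the entries for U minus each lowest piece of U):
  |U|=1: {7}:1  {8}:1  {10}:1
  |U|=2: {6,8}:1  {7,8}:2  {7,10}:2  {8,10}:2  {9,10}:1
  |U|=3: {0,6,8}:1  {6,7,8}:3  {6,8,10}:3  {7,8,10}:6  {7,9,10}:3  {8,9,10}:3
  |U|=4: {0,6,7,8}:4  {0,6,8,10}:4  {5,7,9,10}:3  {6,7,8,10}:12  {6,8,9,10}:6  {7,8,9,10}:12
  |U|=5: {0,6,7,8,10}:20  {0,6,8,9,10}:10  {4,5,7,9,10}:3  {5,7,8,9,10}:15  {6,7,8,9,10}:30
  |U|=6: {0,6,7,8,9,10}:60  {3,4,5,7,9,10}:3  {4,5,7,8,9,10}:18  {5,6,7,8,9,10}:45
  |U|=7: {0,5,6,7,8,9,10}:105  {1,3,4,5,7,9,10}:3  {2,3,4,5,7,9,10}:3  {3,4,5,7,8,9,10}:21  {4,5,6,7,8,9,10}:63
  |U|=8: {0,4,5,6,7,8,9,10}:168  {1,2,3,4,5,7,9,10}:6  {1,3,4,5,7,8,9,10}:24  {2,3,4,5,7,8,9,10}:24  {3,4,5,6,7,8,9,10}:84
  |U|=9: {0,3,4,5,6,7,8,9,10}:252  {1,2,3,4,5,7,8,9,10}:54  {1,3,4,5,6,7,8,9,10}:108  {2,3,4,5,6,7,8,9,10}:108
  start at 0(f): 270
  start at 1(e): 360
  start at 2(b): 360
sum over floor = 990

990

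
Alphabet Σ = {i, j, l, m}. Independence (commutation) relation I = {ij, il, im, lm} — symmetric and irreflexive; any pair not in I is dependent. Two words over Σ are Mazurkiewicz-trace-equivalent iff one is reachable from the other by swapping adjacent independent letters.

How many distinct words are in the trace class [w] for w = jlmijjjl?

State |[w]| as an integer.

16

0(j) covers ∅
1(l) covers 0:j
2(m) covers 0:j
3(i) covers ∅
4(j) covers 1:l, 2:m
5(j) covers 4:j
6(j) covers 5:j
7(l) covers 6:j
floor of heap: 0:j, 3:i
completions by unplaced set U, small U first (add the entries for U minus each lowest piece of U):
  |U|=1: {3}:1  {7}:1
  |U|=2: {3,7}:2  {6,7}:1
  |U|=3: {3,6,7}:3  {5,6,7}:1
  |U|=4: {3,5,6,7}:4  {4,5,6,7}:1
  |U|=5: {1,4,5,6,7}:1  {2,4,5,6,7}:1  {3,4,5,6,7}:5
  |U|=6: {1,2,4,5,6,7}:2  {1,3,4,5,6,7}:6  {2,3,4,5,6,7}:6
  start at 0(j): 14
  start at 3(i): 2
sum over floor = 16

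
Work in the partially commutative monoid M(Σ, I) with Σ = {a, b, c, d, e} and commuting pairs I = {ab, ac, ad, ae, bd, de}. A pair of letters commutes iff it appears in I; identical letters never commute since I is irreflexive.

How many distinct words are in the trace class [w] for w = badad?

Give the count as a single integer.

30

0(b) covers ∅
1(a) covers ∅
2(d) covers ∅
3(a) covers 1:a
4(d) covers 2:d
floor of heap: 0:b, 1:a, 2:d
completions by unplaced set U, small U first (add the entries for U minus each lowest piece of U):
  |U|=1: {0}:1  {3}:1  {4}:1
  |U|=2: {0,3}:2  {0,4}:2  {1,3}:1  {2,4}:1  {3,4}:2
  |U|=3: {0,1,3}:3  {0,2,4}:3  {0,3,4}:6  {1,3,4}:3  {2,3,4}:3
  start at 0(b): 6
  start at 1(a): 12
  start at 2(d): 12
sum over floor = 30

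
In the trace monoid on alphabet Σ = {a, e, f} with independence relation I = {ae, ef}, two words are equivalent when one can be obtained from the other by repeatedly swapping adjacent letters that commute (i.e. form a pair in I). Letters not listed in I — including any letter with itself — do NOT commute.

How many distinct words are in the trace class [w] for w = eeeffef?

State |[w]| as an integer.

35

piece 0:e — minimal
piece 1:e rests on {0:e}
piece 2:e rests on {1:e}
piece 3:f — minimal
piece 4:f rests on {3:f}
piece 5:e rests on {2:e}
piece 6:f rests on {4:f}
minimal pieces: {0:e, 3:f}
ways to finish when only these pieces remain (= sum over removing one remaining piece with nothing left below it):
  1 left: {5}→1  {6}→1
  2 left: {2,5}→1  {4,6}→1  {5,6}→2
  3 left: {1,2,5}→1  {2,5,6}→3  {3,4,6}→1  {4,5,6}→3
  4 left: {0,1,2,5}→1  {1,2,5,6}→4  {2,4,5,6}→6  {3,4,5,6}→4
  5 left: {0,1,2,5,6}→5  {1,2,4,5,6}→10  {2,3,4,5,6}→10
  placing 0:e first → 20 extensions
  placing 3:f first → 15 extensions
total linear extensions = 35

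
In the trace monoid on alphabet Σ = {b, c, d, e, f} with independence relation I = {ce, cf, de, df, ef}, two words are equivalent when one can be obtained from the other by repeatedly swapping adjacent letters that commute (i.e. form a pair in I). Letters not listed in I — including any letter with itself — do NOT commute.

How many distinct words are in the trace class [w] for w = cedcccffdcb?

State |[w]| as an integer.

0(c) covers ∅
1(e) covers ∅
2(d) covers 0:c
3(c) covers 2:d
4(c) covers 3:c
5(c) covers 4:c
6(f) covers ∅
7(f) covers 6:f
8(d) covers 5:c
9(c) covers 8:d
10(b) covers 1:e, 7:f, 9:c
floor of heap: 0:c, 1:e, 6:f
completions by unplaced set U, small U first (add the entries for U minus each lowest piece of U):
  |U|=1: {10}:1
  |U|=2: {1,10}:1  {7,10}:1  {9,10}:1
  |U|=3: {1,7,10}:2  {1,9,10}:2  {6,7,10}:1  {7,9,10}:2  {8,9,10}:1
  |U|=4: {1,6,7,10}:3  {1,7,9,10}:6  {1,8,9,10}:3  {5,8,9,10}:1  {6,7,9,10}:3  {7,8,9,10}:3
  |U|=5: {1,5,8,9,10}:4  {1,6,7,9,10}:12  {1,7,8,9,10}:12  {4,5,8,9,10}:1  {5,7,8,9,10}:4  {6,7,8,9,10}:6
  |U|=6: {1,4,5,8,9,10}:5  {1,5,7,8,9,10}:20  {1,6,7,8,9,10}:30  {3,4,5,8,9,10}:1  {4,5,7,8,9,10}:5  {5,6,7,8,9,10}:10
  |U|=7: {1,3,4,5,8,9,10}:6  {1,4,5,7,8,9,10}:30  {1,5,6,7,8,9,10}:60  {2,3,4,5,8,9,10}:1  {3,4,5,7,8,9,10}:6  {4,5,6,7,8,9,10}:15
  |U|=8: {0,2,3,4,5,8,9,10}:1  {1,2,3,4,5,8,9,10}:7  {1,3,4,5,7,8,9,10}:42  {1,4,5,6,7,8,9,10}:105  {2,3,4,5,7,8,9,10}:7  {3,4,5,6,7,8,9,10}:21
  |U|=9: {0,1,2,3,4,5,8,9,10}:8  {0,2,3,4,5,7,8,9,10}:8  {1,2,3,4,5,7,8,9,10}:56  {1,3,4,5,6,7,8,9,10}:168  {2,3,4,5,6,7,8,9,10}:28
  start at 0(c): 252
  start at 1(e): 36
  start at 6(f): 72
sum over floor = 360

360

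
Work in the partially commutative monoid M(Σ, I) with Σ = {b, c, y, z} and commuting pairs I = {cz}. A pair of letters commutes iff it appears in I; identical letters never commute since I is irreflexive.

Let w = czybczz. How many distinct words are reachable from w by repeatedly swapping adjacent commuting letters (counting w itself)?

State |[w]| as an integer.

6

drop 0:c onto floor
drop 1:z onto floor
drop 2:y onto {0:c, 1:z}
drop 3:b onto {2:y}
drop 4:c onto {3:b}
drop 5:z onto {3:b}
drop 6:z onto {5:z}
ground layer = {0:c, 1:z}
drop-orders for the pieces not yet dropped (sum over which currently-grounded one goes next):
  1 to go: {4} 1  {6} 1
  2 to go: {4,6} 2  {5,6} 1
  3 to go: {4,5,6} 3
  4 to go: {3,4,5,6} 3
  5 to go: {2,3,4,5,6} 3
  if 0:c drops first: 3 orders
  if 1:z drops first: 3 orders
heap linearizations: 6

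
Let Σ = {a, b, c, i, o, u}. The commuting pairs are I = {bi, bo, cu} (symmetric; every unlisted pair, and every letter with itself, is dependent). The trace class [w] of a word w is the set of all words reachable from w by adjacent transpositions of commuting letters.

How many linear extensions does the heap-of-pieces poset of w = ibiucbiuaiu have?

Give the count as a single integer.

drop 0:i onto floor
drop 1:b onto floor
drop 2:i onto {0:i}
drop 3:u onto {1:b, 2:i}
drop 4:c onto {1:b, 2:i}
drop 5:b onto {3:u, 4:c}
drop 6:i onto {3:u, 4:c}
drop 7:u onto {5:b, 6:i}
drop 8:a onto {7:u}
drop 9:i onto {8:a}
drop 10:u onto {9:i}
ground layer = {0:i, 1:b}
drop-orders for the pieces not yet dropped (sum over which currently-grounded one goes next):
  1 to go: {10} 1
  2 to go: {9,10} 1
  3 to go: {8,9,10} 1
  4 to go: {7,8,9,10} 1
  5 to go: {5,7,8,9,10} 1  {6,7,8,9,10} 1
  6 to go: {5,6,7,8,9,10} 2
  7 to go: {3,5,6,7,8,9,10} 2  {4,5,6,7,8,9,10} 2
  8 to go: {3,4,5,6,7,8,9,10} 4
  9 to go: {1,3,4,5,6,7,8,9,10} 4  {2,3,4,5,6,7,8,9,10} 4
  if 0:i drops first: 8 orders
  if 1:b drops first: 4 orders
heap linearizations: 12

12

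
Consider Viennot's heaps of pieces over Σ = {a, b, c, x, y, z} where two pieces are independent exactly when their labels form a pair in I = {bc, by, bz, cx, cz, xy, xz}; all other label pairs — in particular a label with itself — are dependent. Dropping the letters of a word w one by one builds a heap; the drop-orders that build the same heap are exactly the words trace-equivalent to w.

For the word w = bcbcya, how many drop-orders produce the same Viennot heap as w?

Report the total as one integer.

10

#0=b has no predecessor
#1=c has no predecessor
#2=b depends on [0:b]
#3=c depends on [1:c]
#4=y depends on [3:c]
#5=a depends on [2:b, 4:y]
sources: [0:b, 1:c]
N(rest) = Σ N(rest − s) over sources s of rest; N(one piece) = 1:
  size 1 → [5]=1
  size 2 → [2,5]=1  [4,5]=1
  size 3 → [0,2,5]=1  [2,4,5]=2  [3,4,5]=1
  size 4 → [0,2,4,5]=3  [1,3,4,5]=1  [2,3,4,5]=3
  first=0(b) contributes 4
  first=1(c) contributes 6
|[w]| = 10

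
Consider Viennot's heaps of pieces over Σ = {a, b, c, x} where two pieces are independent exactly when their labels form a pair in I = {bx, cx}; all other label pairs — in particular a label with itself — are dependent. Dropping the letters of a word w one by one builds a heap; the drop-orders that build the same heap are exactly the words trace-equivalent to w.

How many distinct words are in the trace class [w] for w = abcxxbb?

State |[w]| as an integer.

0(a) covers ∅
1(b) covers 0:a
2(c) covers 1:b
3(x) covers 0:a
4(x) covers 3:x
5(b) covers 2:c
6(b) covers 5:b
floor of heap: 0:a
completions by unplaced set U, small U first (add the entries for U minus each lowest piece of U):
  |U|=1: {4}:1  {6}:1
  |U|=2: {3,4}:1  {4,6}:2  {5,6}:1
  |U|=3: {2,5,6}:1  {3,4,6}:3  {4,5,6}:3
  |U|=4: {1,2,5,6}:1  {2,4,5,6}:4  {3,4,5,6}:6
  |U|=5: {1,2,4,5,6}:5  {2,3,4,5,6}:10
  start at 0(a): 15

15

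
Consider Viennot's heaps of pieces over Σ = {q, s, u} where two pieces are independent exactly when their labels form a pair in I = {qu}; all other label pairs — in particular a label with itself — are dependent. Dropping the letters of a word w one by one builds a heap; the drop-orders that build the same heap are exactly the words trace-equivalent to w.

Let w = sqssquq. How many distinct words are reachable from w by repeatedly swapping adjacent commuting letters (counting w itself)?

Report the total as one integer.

3

drop 0:s onto floor
drop 1:q onto {0:s}
drop 2:s onto {1:q}
drop 3:s onto {2:s}
drop 4:q onto {3:s}
drop 5:u onto {3:s}
drop 6:q onto {4:q}
ground layer = {0:s}
drop-orders for the pieces not yet dropped (sum over which currently-grounded one goes next):
  1 to go: {5} 1  {6} 1
  2 to go: {4,6} 1  {5,6} 2
  3 to go: {4,5,6} 3
  4 to go: {3,4,5,6} 3
  5 to go: {2,3,4,5,6} 3
  if 0:s drops first: 3 orders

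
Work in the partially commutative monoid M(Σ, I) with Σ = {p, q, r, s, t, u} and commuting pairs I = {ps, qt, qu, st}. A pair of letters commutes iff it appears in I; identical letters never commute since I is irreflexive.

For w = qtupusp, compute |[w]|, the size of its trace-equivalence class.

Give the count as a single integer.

6

piece 0:q — minimal
piece 1:t — minimal
piece 2:u rests on {1:t}
piece 3:p rests on {0:q, 2:u}
piece 4:u rests on {3:p}
piece 5:s rests on {4:u}
piece 6:p rests on {4:u}
minimal pieces: {0:q, 1:t}
ways to finish when only these pieces remain (= sum over removing one remaining piece with nothing left below it):
  1 left: {5}→1  {6}→1
  2 left: {5,6}→2
  3 left: {4,5,6}→2
  4 left: {3,4,5,6}→2
  5 left: {0,3,4,5,6}→2  {2,3,4,5,6}→2
  placing 0:q first → 2 extensions
  placing 1:t first → 4 extensions
total linear extensions = 6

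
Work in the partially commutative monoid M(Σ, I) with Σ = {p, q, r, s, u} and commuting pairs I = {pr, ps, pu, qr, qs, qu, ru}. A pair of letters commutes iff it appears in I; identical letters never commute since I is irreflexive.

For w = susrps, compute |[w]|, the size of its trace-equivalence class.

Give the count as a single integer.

6

piece 0:s — minimal
piece 1:u rests on {0:s}
piece 2:s rests on {1:u}
piece 3:r rests on {2:s}
piece 4:p — minimal
piece 5:s rests on {3:r}
minimal pieces: {0:s, 4:p}
ways to finish when only these pieces remain (= sum over removing one remaining piece with nothing left below it):
  1 left: {4}→1  {5}→1
  2 left: {3,5}→1  {4,5}→2
  3 left: {2,3,5}→1  {3,4,5}→3
  4 left: {1,2,3,5}→1  {2,3,4,5}→4
  placing 0:s first → 5 extensions
  placing 4:p first → 1 extensions
total linear extensions = 6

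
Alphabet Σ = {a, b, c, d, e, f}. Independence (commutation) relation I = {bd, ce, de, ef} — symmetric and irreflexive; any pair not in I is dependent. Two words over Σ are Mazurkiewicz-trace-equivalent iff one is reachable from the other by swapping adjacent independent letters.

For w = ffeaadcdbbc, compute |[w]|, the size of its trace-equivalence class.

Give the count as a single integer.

9

piece 0:f — minimal
piece 1:f rests on {0:f}
piece 2:e — minimal
piece 3:a rests on {1:f, 2:e}
piece 4:a rests on {3:a}
piece 5:d rests on {4:a}
piece 6:c rests on {5:d}
piece 7:d rests on {6:c}
piece 8:b rests on {6:c}
piece 9:b rests on {8:b}
piece 10:c rests on {7:d, 9:b}
minimal pieces: {0:f, 2:e}
ways to finish when only these pieces remain (= sum over removing one remaining piece with nothing left below it):
  1 left: {10}→1
  2 left: {7,10}→1  {9,10}→1
  3 left: {7,9,10}→2  {8,9,10}→1
  4 left: {7,8,9,10}→3
  5 left: {6,7,8,9,10}→3
  6 left: {5,6,7,8,9,10}→3
  7 left: {4,5,6,7,8,9,10}→3
  8 left: {3,4,5,6,7,8,9,10}→3
  9 left: {1,3,4,5,6,7,8,9,10}→3  {2,3,4,5,6,7,8,9,10}→3
  placing 0:f first → 6 extensions
  placing 2:e first → 3 extensions
total linear extensions = 9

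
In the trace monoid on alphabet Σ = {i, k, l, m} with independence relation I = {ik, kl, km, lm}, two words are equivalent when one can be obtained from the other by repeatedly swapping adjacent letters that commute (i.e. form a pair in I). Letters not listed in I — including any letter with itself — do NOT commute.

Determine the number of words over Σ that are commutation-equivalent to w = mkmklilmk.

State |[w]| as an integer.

piece 0:m — minimal
piece 1:k — minimal
piece 2:m rests on {0:m}
piece 3:k rests on {1:k}
piece 4:l — minimal
piece 5:i rests on {2:m, 4:l}
piece 6:l rests on {5:i}
piece 7:m rests on {5:i}
piece 8:k rests on {3:k}
minimal pieces: {0:m, 1:k, 4:l}
ways to finish when only these pieces remain (= sum over removing one remaining piece with nothing left below it):
  1 left: {6}→1  {7}→1  {8}→1
  2 left: {3,8}→1  {6,7}→2  {6,8}→2  {7,8}→2
  3 left: {1,3,8}→1  {3,6,8}→3  {3,7,8}→3  {5,6,7}→2  {6,7,8}→6
  4 left: {1,3,6,8}→4  {1,3,7,8}→4  {2,5,6,7}→2  {3,6,7,8}→12  {4,5,6,7}→2  {5,6,7,8}→8
  5 left: {0,2,5,6,7}→2  {1,3,6,7,8}→20  {2,4,5,6,7}→4  {2,5,6,7,8}→10  {3,5,6,7,8}→20  {4,5,6,7,8}→10
  6 left: {0,2,4,5,6,7}→6  {0,2,5,6,7,8}→12  {1,3,5,6,7,8}→40  {2,3,5,6,7,8}→30  {2,4,5,6,7,8}→24  {3,4,5,6,7,8}→30
  7 left: {0,2,3,5,6,7,8}→42  {0,2,4,5,6,7,8}→42  {1,2,3,5,6,7,8}→70  {1,3,4,5,6,7,8}→70  {2,3,4,5,6,7,8}→84
  placing 0:m first → 224 extensions
  placing 1:k first → 168 extensions
  placing 4:l first → 112 extensions
total linear extensions = 504

504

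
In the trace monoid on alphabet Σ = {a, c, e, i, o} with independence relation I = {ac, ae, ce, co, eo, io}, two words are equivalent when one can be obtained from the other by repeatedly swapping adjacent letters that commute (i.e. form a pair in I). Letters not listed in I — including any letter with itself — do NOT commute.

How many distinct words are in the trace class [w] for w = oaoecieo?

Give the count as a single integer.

106

drop 0:o onto floor
drop 1:a onto {0:o}
drop 2:o onto {1:a}
drop 3:e onto floor
drop 4:c onto floor
drop 5:i onto {1:a, 3:e, 4:c}
drop 6:e onto {5:i}
drop 7:o onto {2:o}
ground layer = {0:o, 3:e, 4:c}
drop-orders for the pieces not yet dropped (sum over which currently-grounded one goes next):
  1 to go: {6} 1  {7} 1
  2 to go: {2,7} 1  {5,6} 1  {6,7} 2
  3 to go: {2,6,7} 3  {3,5,6} 1  {4,5,6} 1  {5,6,7} 3
  4 to go: {2,5,6,7} 6  {3,4,5,6} 2  {3,5,6,7} 4  {4,5,6,7} 4
  5 to go: {1,2,5,6,7} 6  {2,3,5,6,7} 10  {2,4,5,6,7} 10  {3,4,5,6,7} 10
  6 to go: {0,1,2,5,6,7} 6  {1,2,3,5,6,7} 16  {1,2,4,5,6,7} 16  {2,3,4,5,6,7} 30
  if 0:o drops first: 62 orders
  if 3:e drops first: 22 orders
  if 4:c drops first: 22 orders
heap linearizations: 106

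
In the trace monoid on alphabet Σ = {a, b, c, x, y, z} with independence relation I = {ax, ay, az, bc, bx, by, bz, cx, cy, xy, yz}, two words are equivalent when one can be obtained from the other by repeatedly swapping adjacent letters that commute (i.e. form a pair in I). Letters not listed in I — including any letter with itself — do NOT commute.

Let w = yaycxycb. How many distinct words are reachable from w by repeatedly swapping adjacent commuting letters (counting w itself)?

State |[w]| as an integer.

piece 0:y — minimal
piece 1:a — minimal
piece 2:y rests on {0:y}
piece 3:c rests on {1:a}
piece 4:x — minimal
piece 5:y rests on {2:y}
piece 6:c rests on {3:c}
piece 7:b rests on {1:a}
minimal pieces: {0:y, 1:a, 4:x}
ways to finish when only these pieces remain (= sum over removing one remaining piece with nothing left below it):
  1 left: {4}→1  {5}→1  {6}→1  {7}→1
  2 left: {2,5}→1  {3,6}→1  {4,5}→2  {4,6}→2  {4,7}→2  {5,6}→2  {5,7}→2  {6,7}→2
  3 left: {0,2,5}→1  {2,4,5}→3  {2,5,6}→3  {2,5,7}→3  {3,4,6}→3  {3,5,6}→3  {3,6,7}→3  {4,5,6}→6  {4,5,7}→6  {4,6,7}→6  {5,6,7}→6
  4 left: {0,2,4,5}→4  {0,2,5,6}→4  {0,2,5,7}→4  {1,3,6,7}→3  {2,3,5,6}→6  {2,4,5,6}→12  {2,4,5,7}→12  {2,5,6,7}→12  {3,4,5,6}→12  {3,4,6,7}→12  {3,5,6,7}→12  {4,5,6,7}→24
  5 left: {0,2,3,5,6}→10  {0,2,4,5,6}→20  {0,2,4,5,7}→20  {0,2,5,6,7}→20  {1,3,4,6,7}→15  {1,3,5,6,7}→15  {2,3,4,5,6}→30  {2,3,5,6,7}→30  {2,4,5,6,7}→60  {3,4,5,6,7}→60
  6 left: {0,2,3,4,5,6}→60  {0,2,3,5,6,7}→60  {0,2,4,5,6,7}→120  {1,2,3,5,6,7}→45  {1,3,4,5,6,7}→90  {2,3,4,5,6,7}→180
  placing 0:y first → 315 extensions
  placing 1:a first → 420 extensions
  placing 4:x first → 105 extensions
total linear extensions = 840

840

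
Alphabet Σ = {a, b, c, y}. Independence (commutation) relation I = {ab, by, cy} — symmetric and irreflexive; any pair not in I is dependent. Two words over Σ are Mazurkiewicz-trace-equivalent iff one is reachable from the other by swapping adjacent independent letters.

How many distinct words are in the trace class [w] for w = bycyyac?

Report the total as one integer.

drop 0:b onto floor
drop 1:y onto floor
drop 2:c onto {0:b}
drop 3:y onto {1:y}
drop 4:y onto {3:y}
drop 5:a onto {2:c, 4:y}
drop 6:c onto {5:a}
ground layer = {0:b, 1:y}
drop-orders for the pieces not yet dropped (sum over which currently-grounded one goes next):
  1 to go: {6} 1
  2 to go: {5,6} 1
  3 to go: {2,5,6} 1  {4,5,6} 1
  4 to go: {0,2,5,6} 1  {2,4,5,6} 2  {3,4,5,6} 1
  5 to go: {0,2,4,5,6} 3  {1,3,4,5,6} 1  {2,3,4,5,6} 3
  if 0:b drops first: 4 orders
  if 1:y drops first: 6 orders
heap linearizations: 10

10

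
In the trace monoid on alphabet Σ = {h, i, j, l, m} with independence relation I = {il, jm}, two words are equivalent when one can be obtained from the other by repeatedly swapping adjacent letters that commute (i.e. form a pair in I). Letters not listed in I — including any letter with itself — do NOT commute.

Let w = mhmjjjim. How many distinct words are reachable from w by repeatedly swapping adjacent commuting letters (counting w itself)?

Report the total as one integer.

4

drop 0:m onto floor
drop 1:h onto {0:m}
drop 2:m onto {1:h}
drop 3:j onto {1:h}
drop 4:j onto {3:j}
drop 5:j onto {4:j}
drop 6:i onto {2:m, 5:j}
drop 7:m onto {6:i}
ground layer = {0:m}
drop-orders for the pieces not yet dropped (sum over which currently-grounded one goes next):
  1 to go: {7} 1
  2 to go: {6,7} 1
  3 to go: {2,6,7} 1  {5,6,7} 1
  4 to go: {2,5,6,7} 2  {4,5,6,7} 1
  5 to go: {2,4,5,6,7} 3  {3,4,5,6,7} 1
  6 to go: {2,3,4,5,6,7} 4
  if 0:m drops first: 4 orders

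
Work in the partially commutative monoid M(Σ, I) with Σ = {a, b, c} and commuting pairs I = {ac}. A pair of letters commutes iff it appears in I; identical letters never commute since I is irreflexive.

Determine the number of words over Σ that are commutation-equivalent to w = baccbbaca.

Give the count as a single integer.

9

0(b) covers ∅
1(a) covers 0:b
2(c) covers 0:b
3(c) covers 2:c
4(b) covers 1:a, 3:c
5(b) covers 4:b
6(a) covers 5:b
7(c) covers 5:b
8(a) covers 6:a
floor of heap: 0:b
completions by unplaced set U, small U first (add the entries for U minus each lowest piece of U):
  |U|=1: {7}:1  {8}:1
  |U|=2: {6,8}:1  {7,8}:2
  |U|=3: {6,7,8}:3
  |U|=4: {5,6,7,8}:3
  |U|=5: {4,5,6,7,8}:3
  |U|=6: {1,4,5,6,7,8}:3  {3,4,5,6,7,8}:3
  |U|=7: {1,3,4,5,6,7,8}:6  {2,3,4,5,6,7,8}:3
  start at 0(b): 9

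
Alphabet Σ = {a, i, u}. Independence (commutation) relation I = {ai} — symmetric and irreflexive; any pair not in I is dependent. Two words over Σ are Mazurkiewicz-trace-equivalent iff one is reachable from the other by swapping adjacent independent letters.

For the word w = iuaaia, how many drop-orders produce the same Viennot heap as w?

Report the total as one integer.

4

piece 0:i — minimal
piece 1:u rests on {0:i}
piece 2:a rests on {1:u}
piece 3:a rests on {2:a}
piece 4:i rests on {1:u}
piece 5:a rests on {3:a}
minimal pieces: {0:i}
ways to finish when only these pieces remain (= sum over removing one remaining piece with nothing left below it):
  1 left: {4}→1  {5}→1
  2 left: {3,5}→1  {4,5}→2
  3 left: {2,3,5}→1  {3,4,5}→3
  4 left: {2,3,4,5}→4
  placing 0:i first → 4 extensions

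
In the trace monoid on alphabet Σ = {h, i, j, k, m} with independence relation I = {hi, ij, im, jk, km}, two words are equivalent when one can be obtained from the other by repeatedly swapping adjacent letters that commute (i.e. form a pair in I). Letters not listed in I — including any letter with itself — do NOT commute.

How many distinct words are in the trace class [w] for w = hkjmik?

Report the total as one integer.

0(h) covers ∅
1(k) covers 0:h
2(j) covers 0:h
3(m) covers 2:j
4(i) covers 1:k
5(k) covers 4:i
floor of heap: 0:h
completions by unplaced set U, small U first (add the entries for U minus each lowest piece of U):
  |U|=1: {3}:1  {5}:1
  |U|=2: {2,3}:1  {3,5}:2  {4,5}:1
  |U|=3: {1,4,5}:1  {2,3,5}:3  {3,4,5}:3
  |U|=4: {1,3,4,5}:4  {2,3,4,5}:6
  start at 0(h): 10

10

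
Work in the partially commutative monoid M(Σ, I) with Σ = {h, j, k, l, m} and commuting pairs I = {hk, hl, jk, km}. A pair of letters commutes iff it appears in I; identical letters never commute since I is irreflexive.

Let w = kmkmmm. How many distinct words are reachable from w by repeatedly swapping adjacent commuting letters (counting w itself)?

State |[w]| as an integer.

15

drop 0:k onto floor
drop 1:m onto floor
drop 2:k onto {0:k}
drop 3:m onto {1:m}
drop 4:m onto {3:m}
drop 5:m onto {4:m}
ground layer = {0:k, 1:m}
drop-orders for the pieces not yet dropped (sum over which currently-grounded one goes next):
  1 to go: {2} 1  {5} 1
  2 to go: {0,2} 1  {2,5} 2  {4,5} 1
  3 to go: {0,2,5} 3  {2,4,5} 3  {3,4,5} 1
  4 to go: {0,2,4,5} 6  {1,3,4,5} 1  {2,3,4,5} 4
  if 0:k drops first: 5 orders
  if 1:m drops first: 10 orders
heap linearizations: 15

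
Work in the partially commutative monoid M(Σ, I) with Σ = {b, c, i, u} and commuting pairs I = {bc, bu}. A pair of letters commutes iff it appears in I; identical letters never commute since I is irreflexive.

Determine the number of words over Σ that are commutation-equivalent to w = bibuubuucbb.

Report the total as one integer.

0(b) covers ∅
1(i) covers 0:b
2(b) covers 1:i
3(u) covers 1:i
4(u) covers 3:u
5(b) covers 2:b
6(u) covers 4:u
7(u) covers 6:u
8(c) covers 7:u
9(b) covers 5:b
10(b) covers 9:b
floor of heap: 0:b
completions by unplaced set U, small U first (add the entries for U minus each lowest piece of U):
  |U|=1: {8}:1  {10}:1
  |U|=2: {7,8}:1  {8,10}:2  {9,10}:1
  |U|=3: {5,9,10}:1  {6,7,8}:1  {7,8,10}:3  {8,9,10}:3
  |U|=4: {2,5,9,10}:1  {4,6,7,8}:1  {5,8,9,10}:4  {6,7,8,10}:4  {7,8,9,10}:6
  |U|=5: {2,5,8,9,10}:5  {3,4,6,7,8}:1  {4,6,7,8,10}:5  {5,7,8,9,10}:10  {6,7,8,9,10}:10
  |U|=6: {2,5,7,8,9,10}:15  {3,4,6,7,8,10}:6  {4,6,7,8,9,10}:15  {5,6,7,8,9,10}:20
  |U|=7: {2,5,6,7,8,9,10}:35  {3,4,6,7,8,9,10}:21  {4,5,6,7,8,9,10}:35
  |U|=8: {2,4,5,6,7,8,9,10}:70  {3,4,5,6,7,8,9,10}:56
  |U|=9: {2,3,4,5,6,7,8,9,10}:126
  start at 0(b): 126

126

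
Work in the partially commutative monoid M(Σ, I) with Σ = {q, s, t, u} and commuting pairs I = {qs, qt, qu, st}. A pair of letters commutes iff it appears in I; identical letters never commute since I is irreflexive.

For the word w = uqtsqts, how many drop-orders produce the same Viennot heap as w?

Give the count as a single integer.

piece 0:u — minimal
piece 1:q — minimal
piece 2:t rests on {0:u}
piece 3:s rests on {0:u}
piece 4:q rests on {1:q}
piece 5:t rests on {2:t}
piece 6:s rests on {3:s}
minimal pieces: {0:u, 1:q}
ways to finish when only these pieces remain (= sum over removing one remaining piece with nothing left below it):
  1 left: {4}→1  {5}→1  {6}→1
  2 left: {1,4}→1  {2,5}→1  {3,6}→1  {4,5}→2  {4,6}→2  {5,6}→2
  3 left: {1,4,5}→3  {1,4,6}→3  {2,4,5}→3  {2,5,6}→3  {3,4,6}→3  {3,5,6}→3  {4,5,6}→6
  4 left: {1,2,4,5}→6  {1,3,4,6}→6  {1,4,5,6}→12  {2,3,5,6}→6  {2,4,5,6}→12  {3,4,5,6}→12
  5 left: {0,2,3,5,6}→6  {1,2,4,5,6}→30  {1,3,4,5,6}→30  {2,3,4,5,6}→30
  placing 0:u first → 90 extensions
  placing 1:q first → 36 extensions
total linear extensions = 126

126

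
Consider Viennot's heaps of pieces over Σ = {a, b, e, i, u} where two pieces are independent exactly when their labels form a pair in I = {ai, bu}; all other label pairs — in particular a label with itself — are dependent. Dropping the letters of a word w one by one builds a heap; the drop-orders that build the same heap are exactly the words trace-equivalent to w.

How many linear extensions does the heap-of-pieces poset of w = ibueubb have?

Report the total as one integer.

6

drop 0:i onto floor
drop 1:b onto {0:i}
drop 2:u onto {0:i}
drop 3:e onto {1:b, 2:u}
drop 4:u onto {3:e}
drop 5:b onto {3:e}
drop 6:b onto {5:b}
ground layer = {0:i}
drop-orders for the pieces not yet dropped (sum over which currently-grounded one goes next):
  1 to go: {4} 1  {6} 1
  2 to go: {4,6} 2  {5,6} 1
  3 to go: {4,5,6} 3
  4 to go: {3,4,5,6} 3
  5 to go: {1,3,4,5,6} 3  {2,3,4,5,6} 3
  if 0:i drops first: 6 orders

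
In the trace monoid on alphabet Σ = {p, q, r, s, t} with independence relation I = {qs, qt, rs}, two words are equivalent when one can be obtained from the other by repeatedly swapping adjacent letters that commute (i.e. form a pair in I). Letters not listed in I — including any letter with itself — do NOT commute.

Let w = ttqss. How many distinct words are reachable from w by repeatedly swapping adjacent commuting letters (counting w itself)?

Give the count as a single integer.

0(t) covers ∅
1(t) covers 0:t
2(q) covers ∅
3(s) covers 1:t
4(s) covers 3:s
floor of heap: 0:t, 2:q
completions by unplaced set U, small U first (add the entries for U minus each lowest piece of U):
  |U|=1: {2}:1  {4}:1
  |U|=2: {2,4}:2  {3,4}:1
  |U|=3: {1,3,4}:1  {2,3,4}:3
  start at 0(t): 4
  start at 2(q): 1
sum over floor = 5

5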